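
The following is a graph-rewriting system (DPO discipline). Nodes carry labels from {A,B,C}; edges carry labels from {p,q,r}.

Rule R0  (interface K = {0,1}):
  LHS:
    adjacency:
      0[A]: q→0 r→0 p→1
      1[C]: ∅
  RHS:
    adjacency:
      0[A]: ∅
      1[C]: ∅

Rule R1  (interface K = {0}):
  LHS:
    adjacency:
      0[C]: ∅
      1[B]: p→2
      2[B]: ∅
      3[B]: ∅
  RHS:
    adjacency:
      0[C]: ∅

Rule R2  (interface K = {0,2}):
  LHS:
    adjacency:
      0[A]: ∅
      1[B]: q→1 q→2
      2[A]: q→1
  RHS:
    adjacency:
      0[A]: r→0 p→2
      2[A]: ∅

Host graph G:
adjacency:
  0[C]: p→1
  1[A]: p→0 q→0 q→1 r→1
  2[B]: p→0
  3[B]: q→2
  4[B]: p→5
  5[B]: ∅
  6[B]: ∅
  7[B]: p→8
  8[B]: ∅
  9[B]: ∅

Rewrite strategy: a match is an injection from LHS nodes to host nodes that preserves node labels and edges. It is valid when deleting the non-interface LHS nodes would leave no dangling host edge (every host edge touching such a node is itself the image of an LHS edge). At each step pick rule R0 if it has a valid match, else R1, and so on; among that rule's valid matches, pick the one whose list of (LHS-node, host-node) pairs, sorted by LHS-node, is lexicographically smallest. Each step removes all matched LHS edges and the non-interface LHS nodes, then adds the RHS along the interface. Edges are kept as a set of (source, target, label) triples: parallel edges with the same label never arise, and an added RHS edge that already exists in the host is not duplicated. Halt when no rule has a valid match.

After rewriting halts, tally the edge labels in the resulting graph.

Answer: p:2 q:2

Steps:
start.  V:10 E:9  edges: 0-p->1 1-p->0 1-q->0 1-q->1 1-r->1 2-p->0 3-q->2 4-p->5 7-p->8
1. fire R0 via {0↦1, 1↦0}  →  V:10 E:6  edges: 0-p->1 1-q->0 2-p->0 3-q->2 4-p->5 7-p->8
2. fire R1 via {0↦0, 1↦4, 2↦5, 3↦6}  →  V:7 E:5  edges: 0-p->1 1-q->0 2-p->0 3-q->2 7-p->8
3. fire R1 via {0↦0, 1↦7, 2↦8, 3↦9}  →  V:4 E:4  edges: 0-p->1 1-q->0 2-p->0 3-q->2
halt: no rule applies after step 3
NF edges: [(0, 1, 'p'), (1, 0, 'q'), (2, 0, 'p'), (3, 2, 'q')]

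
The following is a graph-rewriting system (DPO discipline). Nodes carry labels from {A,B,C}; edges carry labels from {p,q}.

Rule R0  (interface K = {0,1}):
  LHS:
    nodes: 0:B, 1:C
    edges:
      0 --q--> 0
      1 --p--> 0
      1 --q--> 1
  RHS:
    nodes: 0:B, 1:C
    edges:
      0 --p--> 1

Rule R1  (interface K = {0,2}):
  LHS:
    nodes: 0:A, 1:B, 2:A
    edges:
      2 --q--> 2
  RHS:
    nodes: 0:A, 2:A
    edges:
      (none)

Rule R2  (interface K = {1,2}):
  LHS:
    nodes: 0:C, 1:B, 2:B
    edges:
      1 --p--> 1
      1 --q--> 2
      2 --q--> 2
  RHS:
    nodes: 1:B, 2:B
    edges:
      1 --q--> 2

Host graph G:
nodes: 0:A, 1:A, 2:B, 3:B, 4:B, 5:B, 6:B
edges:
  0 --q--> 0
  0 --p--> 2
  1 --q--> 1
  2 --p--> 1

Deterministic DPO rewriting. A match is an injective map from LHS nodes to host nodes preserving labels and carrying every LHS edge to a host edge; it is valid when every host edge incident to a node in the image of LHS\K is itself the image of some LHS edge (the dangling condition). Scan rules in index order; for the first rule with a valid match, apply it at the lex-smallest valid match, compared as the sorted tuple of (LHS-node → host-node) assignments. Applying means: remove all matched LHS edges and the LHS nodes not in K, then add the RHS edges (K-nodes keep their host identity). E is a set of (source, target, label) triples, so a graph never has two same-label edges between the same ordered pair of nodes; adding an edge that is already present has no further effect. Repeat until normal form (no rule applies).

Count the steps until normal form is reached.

start.  V:7 E:4  edges: 0-q->0 0-p->2 1-q->1 2-p->1
1. fire R1 via {0↦0, 1↦3, 2↦1}  →  V:6 E:3  edges: 0-q->0 0-p->2 2-p->1
2. fire R1 via {0↦1, 1↦4, 2↦0}  →  V:5 E:2  edges: 0-p->2 2-p->1
final graph: no rule applies after step 2

Answer: 2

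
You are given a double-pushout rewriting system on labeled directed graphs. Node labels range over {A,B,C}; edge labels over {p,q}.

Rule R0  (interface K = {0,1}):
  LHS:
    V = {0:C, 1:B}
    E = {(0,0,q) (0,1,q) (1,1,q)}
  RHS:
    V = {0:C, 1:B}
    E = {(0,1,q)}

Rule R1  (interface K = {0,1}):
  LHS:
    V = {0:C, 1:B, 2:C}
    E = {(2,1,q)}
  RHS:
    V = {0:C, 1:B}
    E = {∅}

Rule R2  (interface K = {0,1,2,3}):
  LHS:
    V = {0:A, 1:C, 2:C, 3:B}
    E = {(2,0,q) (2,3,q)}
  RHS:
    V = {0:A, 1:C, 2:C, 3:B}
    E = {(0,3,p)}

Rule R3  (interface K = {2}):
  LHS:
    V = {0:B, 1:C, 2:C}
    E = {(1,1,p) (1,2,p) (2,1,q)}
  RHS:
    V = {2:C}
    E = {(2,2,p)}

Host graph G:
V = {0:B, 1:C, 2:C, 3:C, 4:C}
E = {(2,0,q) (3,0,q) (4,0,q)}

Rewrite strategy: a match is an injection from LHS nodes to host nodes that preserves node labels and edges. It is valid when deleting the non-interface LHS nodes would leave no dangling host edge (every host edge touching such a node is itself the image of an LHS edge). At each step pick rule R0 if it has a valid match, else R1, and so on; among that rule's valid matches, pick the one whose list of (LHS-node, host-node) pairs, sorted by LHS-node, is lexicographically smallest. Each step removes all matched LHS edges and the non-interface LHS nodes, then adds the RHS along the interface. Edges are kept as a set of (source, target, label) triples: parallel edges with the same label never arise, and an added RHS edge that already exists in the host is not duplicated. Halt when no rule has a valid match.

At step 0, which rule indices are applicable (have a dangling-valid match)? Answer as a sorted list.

Answer: [R1]

Derivation:
R0: no valid match — LHS pattern not found
R1: 9 valid matches — {0↦1, 1↦0, 2↦2}, {0↦1, 1↦0, 2↦3}, {0↦1, 1↦0, 2↦4} (+6 more)
R2: no valid match — LHS pattern not found
R3: no valid match — LHS pattern not found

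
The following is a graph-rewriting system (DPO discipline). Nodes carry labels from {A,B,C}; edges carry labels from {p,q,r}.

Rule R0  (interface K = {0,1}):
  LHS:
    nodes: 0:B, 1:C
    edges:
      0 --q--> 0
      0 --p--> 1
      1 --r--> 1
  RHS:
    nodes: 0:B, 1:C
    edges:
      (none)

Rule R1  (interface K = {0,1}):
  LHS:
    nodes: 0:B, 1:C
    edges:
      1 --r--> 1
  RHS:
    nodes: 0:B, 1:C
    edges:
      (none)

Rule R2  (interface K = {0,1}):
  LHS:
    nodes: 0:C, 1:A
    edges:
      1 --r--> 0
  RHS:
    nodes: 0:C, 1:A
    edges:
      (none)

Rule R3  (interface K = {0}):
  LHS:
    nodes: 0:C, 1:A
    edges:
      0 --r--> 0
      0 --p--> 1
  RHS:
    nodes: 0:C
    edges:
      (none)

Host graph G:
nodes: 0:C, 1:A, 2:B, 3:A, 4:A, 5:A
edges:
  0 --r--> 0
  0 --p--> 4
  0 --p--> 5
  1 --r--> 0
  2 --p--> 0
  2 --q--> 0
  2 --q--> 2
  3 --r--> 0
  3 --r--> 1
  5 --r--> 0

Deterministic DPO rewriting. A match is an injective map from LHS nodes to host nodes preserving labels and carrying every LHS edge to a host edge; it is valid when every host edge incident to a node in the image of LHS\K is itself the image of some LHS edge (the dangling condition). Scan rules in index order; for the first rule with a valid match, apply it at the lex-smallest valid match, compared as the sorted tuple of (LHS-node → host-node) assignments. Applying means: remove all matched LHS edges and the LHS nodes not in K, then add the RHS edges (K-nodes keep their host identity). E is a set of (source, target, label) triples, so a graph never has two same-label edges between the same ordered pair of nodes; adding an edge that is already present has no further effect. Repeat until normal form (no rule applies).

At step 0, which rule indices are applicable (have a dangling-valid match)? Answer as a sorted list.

R0: 1 valid match — {0↦2, 1↦0}
R1: 1 valid match — {0↦2, 1↦0}
R2: 3 valid matches — {0↦0, 1↦1}, {0↦0, 1↦3}, {0↦0, 1↦5}
R3: 1 valid match — {0↦0, 1↦4}

Answer: [R0,R1,R2,R3]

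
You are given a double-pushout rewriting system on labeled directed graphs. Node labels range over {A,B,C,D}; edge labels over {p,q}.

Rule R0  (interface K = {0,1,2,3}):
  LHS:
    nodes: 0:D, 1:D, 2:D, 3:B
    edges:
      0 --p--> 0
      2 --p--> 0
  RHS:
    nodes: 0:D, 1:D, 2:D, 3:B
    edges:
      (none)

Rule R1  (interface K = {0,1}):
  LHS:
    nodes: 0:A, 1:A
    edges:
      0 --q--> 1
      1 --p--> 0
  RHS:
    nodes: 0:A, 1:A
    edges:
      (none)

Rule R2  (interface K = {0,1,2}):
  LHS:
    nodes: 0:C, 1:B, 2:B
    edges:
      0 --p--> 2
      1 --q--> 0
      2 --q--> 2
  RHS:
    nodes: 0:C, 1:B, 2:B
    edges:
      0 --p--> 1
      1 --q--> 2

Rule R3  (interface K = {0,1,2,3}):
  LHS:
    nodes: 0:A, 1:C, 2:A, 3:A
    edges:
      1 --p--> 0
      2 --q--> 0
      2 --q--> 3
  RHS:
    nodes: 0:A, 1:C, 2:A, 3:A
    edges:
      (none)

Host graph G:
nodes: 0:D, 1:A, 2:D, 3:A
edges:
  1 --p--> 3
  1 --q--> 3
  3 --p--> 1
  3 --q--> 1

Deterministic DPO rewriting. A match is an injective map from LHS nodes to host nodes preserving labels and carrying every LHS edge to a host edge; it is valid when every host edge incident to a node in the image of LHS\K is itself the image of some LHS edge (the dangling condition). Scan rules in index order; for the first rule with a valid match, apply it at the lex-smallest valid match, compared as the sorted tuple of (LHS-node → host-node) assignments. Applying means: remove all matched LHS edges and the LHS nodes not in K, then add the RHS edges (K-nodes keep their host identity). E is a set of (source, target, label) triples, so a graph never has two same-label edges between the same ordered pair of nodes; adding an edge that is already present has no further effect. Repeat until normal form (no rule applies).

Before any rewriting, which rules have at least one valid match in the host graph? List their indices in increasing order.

Answer: [R1]

Steps:
R0: no valid match — LHS pattern not found
R1: 2 valid matches — {0↦1, 1↦3}, {0↦3, 1↦1}
R2: no valid match — LHS pattern not found
R3: no valid match — LHS pattern not found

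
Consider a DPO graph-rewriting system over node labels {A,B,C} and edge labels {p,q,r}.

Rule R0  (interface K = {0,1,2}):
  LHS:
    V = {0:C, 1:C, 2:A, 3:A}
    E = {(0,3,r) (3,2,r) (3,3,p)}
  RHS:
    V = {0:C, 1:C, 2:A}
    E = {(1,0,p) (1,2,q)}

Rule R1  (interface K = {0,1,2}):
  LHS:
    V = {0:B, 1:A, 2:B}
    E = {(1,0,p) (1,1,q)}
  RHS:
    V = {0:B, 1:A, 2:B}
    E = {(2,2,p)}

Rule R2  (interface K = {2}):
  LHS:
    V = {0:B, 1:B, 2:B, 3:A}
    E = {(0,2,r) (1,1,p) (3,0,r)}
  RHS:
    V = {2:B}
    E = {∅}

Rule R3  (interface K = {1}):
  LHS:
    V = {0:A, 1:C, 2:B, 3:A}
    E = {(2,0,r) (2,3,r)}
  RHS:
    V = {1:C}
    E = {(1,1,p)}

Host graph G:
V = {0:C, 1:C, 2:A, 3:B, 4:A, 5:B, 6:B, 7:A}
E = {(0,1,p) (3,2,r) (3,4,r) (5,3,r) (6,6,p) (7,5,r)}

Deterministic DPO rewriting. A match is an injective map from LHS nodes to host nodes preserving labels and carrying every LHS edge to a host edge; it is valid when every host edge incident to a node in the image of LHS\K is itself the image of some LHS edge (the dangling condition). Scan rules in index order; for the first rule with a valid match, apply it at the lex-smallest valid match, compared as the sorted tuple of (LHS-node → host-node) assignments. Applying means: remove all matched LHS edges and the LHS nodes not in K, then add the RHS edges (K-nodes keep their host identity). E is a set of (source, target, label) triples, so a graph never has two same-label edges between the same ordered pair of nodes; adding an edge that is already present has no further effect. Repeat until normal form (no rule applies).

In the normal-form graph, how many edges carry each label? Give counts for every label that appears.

initial: |V|=8 |E|=6  E = 0-p->1 3-r->2 3-r->4 5-r->3 6-p->6 7-r->5
step 1: apply R2 at {0↦5, 1↦6, 2↦3, 3↦7}  → |V|=5 |E|=3  E = 0-p->1 3-r->2 3-r->4
step 2: apply R3 at {0↦2, 1↦0, 2↦3, 3↦4}  → |V|=2 |E|=2  E = 0-p->0 0-p->1
normal form: no rule applies after step 2
NF edges: [(0, 0, 'p'), (0, 1, 'p')]

Answer: p:2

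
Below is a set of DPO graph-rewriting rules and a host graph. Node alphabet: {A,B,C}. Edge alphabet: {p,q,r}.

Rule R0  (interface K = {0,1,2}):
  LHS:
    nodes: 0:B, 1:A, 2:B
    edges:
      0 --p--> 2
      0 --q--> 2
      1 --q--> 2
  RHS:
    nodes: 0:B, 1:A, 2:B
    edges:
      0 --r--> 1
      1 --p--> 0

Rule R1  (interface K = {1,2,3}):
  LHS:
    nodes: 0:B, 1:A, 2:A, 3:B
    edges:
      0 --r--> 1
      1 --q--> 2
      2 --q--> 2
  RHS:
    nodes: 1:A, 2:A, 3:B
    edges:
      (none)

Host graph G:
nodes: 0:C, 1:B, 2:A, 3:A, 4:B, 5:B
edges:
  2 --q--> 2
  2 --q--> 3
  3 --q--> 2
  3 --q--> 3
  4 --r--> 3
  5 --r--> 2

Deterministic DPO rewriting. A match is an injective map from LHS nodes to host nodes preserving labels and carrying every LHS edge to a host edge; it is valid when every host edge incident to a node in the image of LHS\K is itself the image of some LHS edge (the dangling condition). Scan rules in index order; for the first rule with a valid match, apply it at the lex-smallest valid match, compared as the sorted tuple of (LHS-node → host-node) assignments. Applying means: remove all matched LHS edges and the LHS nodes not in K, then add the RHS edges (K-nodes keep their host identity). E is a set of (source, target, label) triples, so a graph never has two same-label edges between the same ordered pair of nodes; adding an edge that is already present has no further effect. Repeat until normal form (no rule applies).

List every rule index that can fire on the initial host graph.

Answer: [R1]

Steps:
R0: no valid match — LHS pattern not found
R1: 4 valid matches — {0↦4, 1↦3, 2↦2, 3↦1}, {0↦4, 1↦3, 2↦2, 3↦5}, {0↦5, 1↦2, 2↦3, 3↦1} (+1 more)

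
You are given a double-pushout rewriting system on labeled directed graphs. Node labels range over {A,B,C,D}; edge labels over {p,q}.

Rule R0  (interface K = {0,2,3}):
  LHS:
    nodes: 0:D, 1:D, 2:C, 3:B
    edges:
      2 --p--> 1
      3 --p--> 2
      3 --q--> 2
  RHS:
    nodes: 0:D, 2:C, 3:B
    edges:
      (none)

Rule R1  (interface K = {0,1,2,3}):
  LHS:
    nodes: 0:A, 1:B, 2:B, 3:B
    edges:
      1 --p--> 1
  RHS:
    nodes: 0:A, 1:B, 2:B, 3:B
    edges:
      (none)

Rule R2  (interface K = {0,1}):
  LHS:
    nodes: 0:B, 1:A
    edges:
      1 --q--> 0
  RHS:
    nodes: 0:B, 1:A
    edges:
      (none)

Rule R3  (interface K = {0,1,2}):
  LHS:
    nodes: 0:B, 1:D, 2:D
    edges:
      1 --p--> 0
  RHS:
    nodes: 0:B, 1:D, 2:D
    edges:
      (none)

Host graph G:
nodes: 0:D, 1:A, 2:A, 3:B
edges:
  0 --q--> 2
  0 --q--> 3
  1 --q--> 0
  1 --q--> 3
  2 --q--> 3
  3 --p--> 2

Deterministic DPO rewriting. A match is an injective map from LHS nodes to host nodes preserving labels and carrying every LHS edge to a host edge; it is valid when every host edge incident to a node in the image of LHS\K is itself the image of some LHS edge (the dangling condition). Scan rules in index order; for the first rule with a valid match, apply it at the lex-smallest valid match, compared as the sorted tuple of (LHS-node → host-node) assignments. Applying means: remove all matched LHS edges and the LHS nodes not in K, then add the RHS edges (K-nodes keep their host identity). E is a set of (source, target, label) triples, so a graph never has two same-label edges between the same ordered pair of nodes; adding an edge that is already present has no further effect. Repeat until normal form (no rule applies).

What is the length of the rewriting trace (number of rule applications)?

Answer: 2

Steps:
initial: |V|=4 |E|=6  E = 0-q->2 0-q->3 1-q->0 1-q->3 2-q->3 3-p->2
step 1: apply R2 at {0↦3, 1↦1}  → |V|=4 |E|=5  E = 0-q->2 0-q->3 1-q->0 2-q->3 3-p->2
step 2: apply R2 at {0↦3, 1↦2}  → |V|=4 |E|=4  E = 0-q->2 0-q->3 1-q->0 3-p->2
halt: no rule applies after step 2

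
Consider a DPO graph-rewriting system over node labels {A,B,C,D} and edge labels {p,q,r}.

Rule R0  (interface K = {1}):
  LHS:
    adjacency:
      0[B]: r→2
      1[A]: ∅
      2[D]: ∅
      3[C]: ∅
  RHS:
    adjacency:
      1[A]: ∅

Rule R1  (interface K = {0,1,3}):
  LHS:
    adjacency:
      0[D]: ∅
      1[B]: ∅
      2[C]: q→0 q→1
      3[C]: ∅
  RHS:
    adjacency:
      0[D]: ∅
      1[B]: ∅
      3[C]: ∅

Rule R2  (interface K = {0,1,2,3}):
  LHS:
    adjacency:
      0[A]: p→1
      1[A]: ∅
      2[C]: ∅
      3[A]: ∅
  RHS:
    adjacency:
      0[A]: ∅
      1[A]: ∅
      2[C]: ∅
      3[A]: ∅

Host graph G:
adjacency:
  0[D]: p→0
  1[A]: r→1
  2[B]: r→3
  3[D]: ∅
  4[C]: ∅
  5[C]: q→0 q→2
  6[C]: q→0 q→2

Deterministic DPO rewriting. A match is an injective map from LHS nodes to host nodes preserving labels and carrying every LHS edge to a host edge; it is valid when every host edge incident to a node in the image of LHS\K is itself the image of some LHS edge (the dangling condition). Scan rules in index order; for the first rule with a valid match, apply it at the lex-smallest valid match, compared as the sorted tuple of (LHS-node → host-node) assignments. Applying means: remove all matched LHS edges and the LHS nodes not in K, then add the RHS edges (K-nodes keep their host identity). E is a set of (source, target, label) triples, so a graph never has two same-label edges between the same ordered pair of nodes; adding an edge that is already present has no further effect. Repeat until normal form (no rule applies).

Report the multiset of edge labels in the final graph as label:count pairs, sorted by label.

Answer: p:1 r:1

Steps:
start.  V:7 E:7  edges: 0-p->0 1-r->1 2-r->3 5-q->0 5-q->2 6-q->0 6-q->2
1. fire R1 via {0↦0, 1↦2, 2↦5, 3↦4}  →  V:6 E:5  edges: 0-p->0 1-r->1 2-r->3 6-q->0 6-q->2
2. fire R1 via {0↦0, 1↦2, 2↦6, 3↦4}  →  V:5 E:3  edges: 0-p->0 1-r->1 2-r->3
3. fire R0 via {0↦2, 1↦1, 2↦3, 3↦4}  →  V:2 E:2  edges: 0-p->0 1-r->1
final graph: no rule applies after step 3
NF edges: [(0, 0, 'p'), (1, 1, 'r')]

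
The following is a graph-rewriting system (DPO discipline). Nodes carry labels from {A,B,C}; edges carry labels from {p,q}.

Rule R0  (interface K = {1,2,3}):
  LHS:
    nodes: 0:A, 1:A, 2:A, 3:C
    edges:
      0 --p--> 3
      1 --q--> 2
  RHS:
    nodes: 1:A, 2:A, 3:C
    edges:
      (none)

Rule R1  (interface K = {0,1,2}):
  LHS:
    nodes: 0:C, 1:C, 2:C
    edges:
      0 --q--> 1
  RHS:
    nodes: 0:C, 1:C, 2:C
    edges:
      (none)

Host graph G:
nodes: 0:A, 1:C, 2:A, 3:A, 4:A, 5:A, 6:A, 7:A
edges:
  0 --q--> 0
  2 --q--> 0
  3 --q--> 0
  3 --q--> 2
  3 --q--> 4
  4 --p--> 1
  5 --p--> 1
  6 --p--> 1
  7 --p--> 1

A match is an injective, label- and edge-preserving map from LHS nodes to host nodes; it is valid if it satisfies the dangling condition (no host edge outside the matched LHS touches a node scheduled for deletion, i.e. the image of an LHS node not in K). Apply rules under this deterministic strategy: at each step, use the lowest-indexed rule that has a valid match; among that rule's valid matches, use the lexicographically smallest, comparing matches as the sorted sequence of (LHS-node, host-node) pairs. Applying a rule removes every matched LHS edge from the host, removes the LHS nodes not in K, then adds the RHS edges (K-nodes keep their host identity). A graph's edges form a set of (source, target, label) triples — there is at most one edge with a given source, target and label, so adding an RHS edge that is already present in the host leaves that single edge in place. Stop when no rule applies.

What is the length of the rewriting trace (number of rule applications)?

initial: |V|=8 |E|=9  E = 0-q->0 2-q->0 3-q->0 3-q->2 3-q->4 4-p->1 5-p->1 6-p->1 7-p->1
step 1: apply R0 at {0↦5, 1↦2, 2↦0, 3↦1}  → |V|=7 |E|=7  E = 0-q->0 3-q->0 3-q->2 3-q->4 4-p->1 6-p->1 7-p->1
step 2: apply R0 at {0↦6, 1↦3, 2↦0, 3↦1}  → |V|=6 |E|=5  E = 0-q->0 3-q->2 3-q->4 4-p->1 7-p->1
step 3: apply R0 at {0↦7, 1↦3, 2↦2, 3↦1}  → |V|=5 |E|=3  E = 0-q->0 3-q->4 4-p->1
final graph: no rule applies after step 3

Answer: 3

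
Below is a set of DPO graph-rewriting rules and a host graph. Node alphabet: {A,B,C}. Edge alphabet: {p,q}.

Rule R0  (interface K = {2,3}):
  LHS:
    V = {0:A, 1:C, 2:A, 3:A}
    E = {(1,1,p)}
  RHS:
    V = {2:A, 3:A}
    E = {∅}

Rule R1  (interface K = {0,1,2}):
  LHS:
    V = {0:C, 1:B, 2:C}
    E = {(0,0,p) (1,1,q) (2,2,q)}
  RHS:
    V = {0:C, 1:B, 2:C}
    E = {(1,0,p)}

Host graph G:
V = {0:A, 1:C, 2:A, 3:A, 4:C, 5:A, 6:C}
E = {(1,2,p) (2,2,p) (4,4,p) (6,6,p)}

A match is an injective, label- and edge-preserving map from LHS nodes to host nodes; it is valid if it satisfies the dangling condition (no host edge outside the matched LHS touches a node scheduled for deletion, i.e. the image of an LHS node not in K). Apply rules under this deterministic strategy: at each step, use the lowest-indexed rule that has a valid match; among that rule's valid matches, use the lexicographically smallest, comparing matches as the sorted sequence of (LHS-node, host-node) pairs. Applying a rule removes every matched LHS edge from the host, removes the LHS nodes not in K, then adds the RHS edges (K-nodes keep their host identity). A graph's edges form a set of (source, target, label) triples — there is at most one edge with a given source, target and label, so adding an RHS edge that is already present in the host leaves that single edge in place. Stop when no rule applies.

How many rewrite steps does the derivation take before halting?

Answer: 2

Steps:
[0] host  ⇒  7 nodes, 4 edges  {1-p->2 2-p->2 4-p->4 6-p->6}
[1] R0 @ {0↦0, 1↦4, 2↦2, 3↦3}  ⇒  5 nodes, 3 edges  {1-p->2 2-p->2 6-p->6}
[2] R0 @ {0↦3, 1↦6, 2↦2, 3↦5}  ⇒  3 nodes, 2 edges  {1-p->2 2-p->2}
normal form: no rule applies after step 2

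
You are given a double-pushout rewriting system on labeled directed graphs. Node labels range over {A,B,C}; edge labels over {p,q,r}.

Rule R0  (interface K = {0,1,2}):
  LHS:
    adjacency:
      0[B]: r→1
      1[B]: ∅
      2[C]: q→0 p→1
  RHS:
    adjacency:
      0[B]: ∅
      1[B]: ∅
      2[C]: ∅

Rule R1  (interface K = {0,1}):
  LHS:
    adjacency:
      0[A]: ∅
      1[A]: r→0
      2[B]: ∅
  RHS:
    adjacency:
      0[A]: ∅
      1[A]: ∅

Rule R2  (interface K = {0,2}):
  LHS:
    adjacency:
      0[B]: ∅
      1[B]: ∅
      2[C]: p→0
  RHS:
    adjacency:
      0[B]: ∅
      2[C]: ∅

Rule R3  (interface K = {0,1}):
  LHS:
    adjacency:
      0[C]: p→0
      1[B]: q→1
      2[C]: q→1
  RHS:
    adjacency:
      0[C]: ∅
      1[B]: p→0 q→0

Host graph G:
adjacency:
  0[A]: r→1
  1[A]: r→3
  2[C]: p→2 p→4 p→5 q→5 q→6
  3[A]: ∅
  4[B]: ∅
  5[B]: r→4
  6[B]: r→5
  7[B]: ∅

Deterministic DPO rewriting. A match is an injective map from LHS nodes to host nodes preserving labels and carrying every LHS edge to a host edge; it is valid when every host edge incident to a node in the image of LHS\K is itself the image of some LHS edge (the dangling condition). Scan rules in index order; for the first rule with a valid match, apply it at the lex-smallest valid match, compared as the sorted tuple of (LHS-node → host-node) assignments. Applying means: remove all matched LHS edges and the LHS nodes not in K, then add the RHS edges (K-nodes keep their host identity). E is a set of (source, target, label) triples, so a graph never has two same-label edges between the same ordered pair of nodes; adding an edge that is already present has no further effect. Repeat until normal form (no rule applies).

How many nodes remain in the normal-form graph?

start.  V:8 E:9  edges: 0-r->1 1-r->3 2-p->2 2-p->4 2-p->5 2-q->5 2-q->6 5-r->4 6-r->5
1. fire R0 via {0↦5, 1↦4, 2↦2}  →  V:8 E:6  edges: 0-r->1 1-r->3 2-p->2 2-p->5 2-q->6 6-r->5
2. fire R0 via {0↦6, 1↦5, 2↦2}  →  V:8 E:3  edges: 0-r->1 1-r->3 2-p->2
3. fire R1 via {0↦1, 1↦0, 2↦4}  →  V:7 E:2  edges: 1-r->3 2-p->2
4. fire R1 via {0↦3, 1↦1, 2↦5}  →  V:6 E:1  edges: 2-p->2
halt: no rule applies after step 4
NF nodes: {0:A, 1:A, 2:C, 3:A, 6:B, 7:B}

Answer: 6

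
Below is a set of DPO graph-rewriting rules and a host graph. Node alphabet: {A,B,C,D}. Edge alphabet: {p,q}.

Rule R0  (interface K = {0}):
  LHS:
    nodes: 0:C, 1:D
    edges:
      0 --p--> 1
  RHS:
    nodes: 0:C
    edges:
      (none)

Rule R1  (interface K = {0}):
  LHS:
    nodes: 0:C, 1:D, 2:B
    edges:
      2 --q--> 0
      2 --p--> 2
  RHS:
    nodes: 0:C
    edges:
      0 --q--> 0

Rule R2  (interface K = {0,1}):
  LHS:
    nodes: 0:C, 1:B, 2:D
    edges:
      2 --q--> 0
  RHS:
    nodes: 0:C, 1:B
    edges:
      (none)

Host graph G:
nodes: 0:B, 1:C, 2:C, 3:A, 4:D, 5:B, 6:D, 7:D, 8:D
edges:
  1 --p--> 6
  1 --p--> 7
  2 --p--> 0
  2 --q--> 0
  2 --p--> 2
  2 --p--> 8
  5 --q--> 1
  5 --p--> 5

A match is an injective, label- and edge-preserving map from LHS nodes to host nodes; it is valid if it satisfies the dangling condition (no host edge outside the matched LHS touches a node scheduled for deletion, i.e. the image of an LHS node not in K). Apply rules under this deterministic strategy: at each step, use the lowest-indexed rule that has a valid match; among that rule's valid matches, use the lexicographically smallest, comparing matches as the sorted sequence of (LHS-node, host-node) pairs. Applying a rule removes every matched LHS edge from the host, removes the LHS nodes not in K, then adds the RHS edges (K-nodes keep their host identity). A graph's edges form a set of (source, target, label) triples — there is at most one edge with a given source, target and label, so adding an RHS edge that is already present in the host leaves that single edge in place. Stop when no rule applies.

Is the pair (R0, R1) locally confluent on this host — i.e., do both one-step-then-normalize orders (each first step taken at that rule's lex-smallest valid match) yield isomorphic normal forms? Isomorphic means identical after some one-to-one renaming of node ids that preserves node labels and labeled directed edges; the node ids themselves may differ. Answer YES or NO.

branch R0-first: apply at {0↦1, 1↦6} → |E|=7, then 3 more step(s) → NF |V|=4 |E|=4 V={0:B, 1:C, 2:C, 3:A} E=1-q->1 2-p->0 2-q->0 2-p->2
branch R1-first: apply at {0↦1, 1↦4, 2↦5} → |E|=7, then 3 more step(s) → NF |V|=4 |E|=4 V={0:B, 1:C, 2:C, 3:A} E=1-q->1 2-p->0 2-q->0 2-p->2
graphs isomorphic (equal up to label-preserving node renaming)

Answer: YES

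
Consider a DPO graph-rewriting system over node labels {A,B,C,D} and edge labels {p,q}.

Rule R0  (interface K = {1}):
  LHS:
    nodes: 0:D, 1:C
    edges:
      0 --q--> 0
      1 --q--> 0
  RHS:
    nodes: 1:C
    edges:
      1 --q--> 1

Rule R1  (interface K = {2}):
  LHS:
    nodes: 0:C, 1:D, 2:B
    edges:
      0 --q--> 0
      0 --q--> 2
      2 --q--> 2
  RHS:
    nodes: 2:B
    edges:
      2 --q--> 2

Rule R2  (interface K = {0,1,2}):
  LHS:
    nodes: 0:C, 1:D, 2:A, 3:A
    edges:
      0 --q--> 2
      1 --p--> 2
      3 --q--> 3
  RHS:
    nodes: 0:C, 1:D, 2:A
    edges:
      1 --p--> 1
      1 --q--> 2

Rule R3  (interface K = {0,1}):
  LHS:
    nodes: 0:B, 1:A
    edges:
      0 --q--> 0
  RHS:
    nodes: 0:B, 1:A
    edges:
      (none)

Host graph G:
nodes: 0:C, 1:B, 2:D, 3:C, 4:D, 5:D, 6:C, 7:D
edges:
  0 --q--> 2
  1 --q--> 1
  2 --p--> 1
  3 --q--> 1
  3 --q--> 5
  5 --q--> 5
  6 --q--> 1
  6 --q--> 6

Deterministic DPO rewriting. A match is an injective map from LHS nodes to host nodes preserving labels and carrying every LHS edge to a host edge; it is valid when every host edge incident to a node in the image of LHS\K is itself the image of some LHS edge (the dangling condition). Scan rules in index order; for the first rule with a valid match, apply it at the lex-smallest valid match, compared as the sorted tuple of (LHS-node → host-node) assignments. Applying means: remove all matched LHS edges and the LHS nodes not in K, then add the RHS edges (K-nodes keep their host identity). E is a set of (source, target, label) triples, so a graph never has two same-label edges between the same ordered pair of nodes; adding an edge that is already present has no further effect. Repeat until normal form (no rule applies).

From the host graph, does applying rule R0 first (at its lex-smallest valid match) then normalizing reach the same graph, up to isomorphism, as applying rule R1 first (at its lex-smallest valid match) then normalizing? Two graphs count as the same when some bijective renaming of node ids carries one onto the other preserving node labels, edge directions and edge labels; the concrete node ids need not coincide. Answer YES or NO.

Answer: YES

Steps:
branch R0-first: apply at {0↦5, 1↦3} → |E|=7, then 2 more step(s) → NF |V|=3 |E|=3 V={0:C, 1:B, 2:D} E=0-q->2 1-q->1 2-p->1
branch R1-first: apply at {0↦6, 1↦4, 2↦1} → |E|=6, then 2 more step(s) → NF |V|=3 |E|=3 V={0:C, 1:B, 2:D} E=0-q->2 1-q->1 2-p->1
graphs isomorphic (equal up to label-preserving node renaming)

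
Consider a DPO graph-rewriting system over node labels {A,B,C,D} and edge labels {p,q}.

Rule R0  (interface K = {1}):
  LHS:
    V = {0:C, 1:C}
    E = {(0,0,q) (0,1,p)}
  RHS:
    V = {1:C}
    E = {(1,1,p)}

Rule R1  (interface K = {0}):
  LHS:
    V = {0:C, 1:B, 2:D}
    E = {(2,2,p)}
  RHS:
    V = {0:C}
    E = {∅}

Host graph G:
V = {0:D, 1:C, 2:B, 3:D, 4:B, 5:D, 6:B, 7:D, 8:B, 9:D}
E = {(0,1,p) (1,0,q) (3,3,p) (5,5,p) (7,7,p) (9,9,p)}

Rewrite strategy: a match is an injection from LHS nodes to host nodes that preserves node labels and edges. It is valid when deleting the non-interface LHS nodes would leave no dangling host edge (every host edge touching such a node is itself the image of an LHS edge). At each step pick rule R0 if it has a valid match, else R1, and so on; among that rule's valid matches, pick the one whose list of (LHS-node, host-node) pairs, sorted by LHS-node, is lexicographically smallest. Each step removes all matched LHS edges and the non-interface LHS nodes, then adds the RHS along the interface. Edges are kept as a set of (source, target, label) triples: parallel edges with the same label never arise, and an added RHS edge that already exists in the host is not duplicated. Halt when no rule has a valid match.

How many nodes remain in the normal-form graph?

Answer: 2

Steps:
[0] host  ⇒  10 nodes, 6 edges  {0-p->1 1-q->0 3-p->3 5-p->5 7-p->7 9-p->9}
[1] R1 @ {0↦1, 1↦2, 2↦3}  ⇒  8 nodes, 5 edges  {0-p->1 1-q->0 5-p->5 7-p->7 9-p->9}
[2] R1 @ {0↦1, 1↦4, 2↦5}  ⇒  6 nodes, 4 edges  {0-p->1 1-q->0 7-p->7 9-p->9}
[3] R1 @ {0↦1, 1↦6, 2↦7}  ⇒  4 nodes, 3 edges  {0-p->1 1-q->0 9-p->9}
[4] R1 @ {0↦1, 1↦8, 2↦9}  ⇒  2 nodes, 2 edges  {0-p->1 1-q->0}
halt: no rule applies after step 4
NF nodes: {0:D, 1:C}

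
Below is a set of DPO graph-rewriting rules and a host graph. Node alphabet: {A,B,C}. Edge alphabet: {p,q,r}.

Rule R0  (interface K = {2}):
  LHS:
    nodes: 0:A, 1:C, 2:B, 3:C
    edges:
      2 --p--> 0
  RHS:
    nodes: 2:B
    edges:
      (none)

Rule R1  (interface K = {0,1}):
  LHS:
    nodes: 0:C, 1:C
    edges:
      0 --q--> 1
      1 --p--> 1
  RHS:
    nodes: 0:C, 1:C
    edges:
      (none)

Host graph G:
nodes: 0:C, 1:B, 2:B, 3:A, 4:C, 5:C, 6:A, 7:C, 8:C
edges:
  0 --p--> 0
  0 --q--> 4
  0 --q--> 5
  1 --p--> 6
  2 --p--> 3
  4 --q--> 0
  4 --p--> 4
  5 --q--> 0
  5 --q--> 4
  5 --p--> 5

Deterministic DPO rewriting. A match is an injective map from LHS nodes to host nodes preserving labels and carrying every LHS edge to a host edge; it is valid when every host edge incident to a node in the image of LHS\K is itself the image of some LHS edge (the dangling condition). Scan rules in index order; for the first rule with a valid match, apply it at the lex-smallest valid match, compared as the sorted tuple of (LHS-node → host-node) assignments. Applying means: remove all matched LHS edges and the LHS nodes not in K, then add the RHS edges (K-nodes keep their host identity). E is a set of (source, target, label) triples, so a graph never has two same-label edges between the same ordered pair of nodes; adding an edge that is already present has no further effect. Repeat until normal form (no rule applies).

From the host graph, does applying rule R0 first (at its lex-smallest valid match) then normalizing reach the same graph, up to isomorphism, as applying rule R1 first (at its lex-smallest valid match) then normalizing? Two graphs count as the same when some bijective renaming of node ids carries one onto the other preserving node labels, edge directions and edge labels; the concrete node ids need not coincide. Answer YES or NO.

Answer: YES

Rewrite trace:
branch R0-first: apply at {0↦3, 1↦7, 2↦2, 3↦8} → |E|=9, then 3 more step(s) → NF |V|=6 |E|=3 V={0:C, 1:B, 2:B, 4:C, 5:C, 6:A} E=1-p->6 5-q->0 5-q->4
branch R1-first: apply at {0↦0, 1↦4} → |E|=8, then 3 more step(s) → NF |V|=6 |E|=3 V={0:C, 1:B, 2:B, 4:C, 5:C, 6:A} E=1-p->6 5-q->0 5-q->4
graphs isomorphic (equal up to label-preserving node renaming)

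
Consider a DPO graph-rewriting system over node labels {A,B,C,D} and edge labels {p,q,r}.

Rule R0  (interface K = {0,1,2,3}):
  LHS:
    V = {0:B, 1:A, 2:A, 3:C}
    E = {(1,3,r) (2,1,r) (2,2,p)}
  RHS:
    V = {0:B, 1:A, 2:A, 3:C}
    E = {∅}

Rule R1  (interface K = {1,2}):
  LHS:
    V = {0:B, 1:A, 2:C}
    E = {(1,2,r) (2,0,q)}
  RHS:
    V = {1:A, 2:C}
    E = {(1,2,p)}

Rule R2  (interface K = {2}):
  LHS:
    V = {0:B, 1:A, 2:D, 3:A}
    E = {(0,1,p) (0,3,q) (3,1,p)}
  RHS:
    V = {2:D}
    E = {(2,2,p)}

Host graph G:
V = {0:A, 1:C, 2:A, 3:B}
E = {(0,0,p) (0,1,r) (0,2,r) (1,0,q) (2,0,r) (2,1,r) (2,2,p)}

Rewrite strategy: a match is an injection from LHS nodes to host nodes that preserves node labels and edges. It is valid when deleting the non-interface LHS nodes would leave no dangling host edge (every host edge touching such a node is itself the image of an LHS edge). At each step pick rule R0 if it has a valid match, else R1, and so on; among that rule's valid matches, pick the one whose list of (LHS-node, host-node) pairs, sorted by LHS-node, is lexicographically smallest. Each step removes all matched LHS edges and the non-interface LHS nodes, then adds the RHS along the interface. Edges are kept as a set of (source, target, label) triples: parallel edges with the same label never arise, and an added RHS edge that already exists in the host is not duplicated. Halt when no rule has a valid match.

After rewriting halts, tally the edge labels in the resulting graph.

[0] host  ⇒  4 nodes, 7 edges  {0-p->0 0-r->1 0-r->2 1-q->0 2-r->0 2-r->1 2-p->2}
[1] R0 @ {0↦3, 1↦0, 2↦2, 3↦1}  ⇒  4 nodes, 4 edges  {0-p->0 0-r->2 1-q->0 2-r->1}
[2] R0 @ {0↦3, 1↦2, 2↦0, 3↦1}  ⇒  4 nodes, 1 edges  {1-q->0}
halt: no rule applies after step 2
NF edges: [(1, 0, 'q')]

Answer: q:1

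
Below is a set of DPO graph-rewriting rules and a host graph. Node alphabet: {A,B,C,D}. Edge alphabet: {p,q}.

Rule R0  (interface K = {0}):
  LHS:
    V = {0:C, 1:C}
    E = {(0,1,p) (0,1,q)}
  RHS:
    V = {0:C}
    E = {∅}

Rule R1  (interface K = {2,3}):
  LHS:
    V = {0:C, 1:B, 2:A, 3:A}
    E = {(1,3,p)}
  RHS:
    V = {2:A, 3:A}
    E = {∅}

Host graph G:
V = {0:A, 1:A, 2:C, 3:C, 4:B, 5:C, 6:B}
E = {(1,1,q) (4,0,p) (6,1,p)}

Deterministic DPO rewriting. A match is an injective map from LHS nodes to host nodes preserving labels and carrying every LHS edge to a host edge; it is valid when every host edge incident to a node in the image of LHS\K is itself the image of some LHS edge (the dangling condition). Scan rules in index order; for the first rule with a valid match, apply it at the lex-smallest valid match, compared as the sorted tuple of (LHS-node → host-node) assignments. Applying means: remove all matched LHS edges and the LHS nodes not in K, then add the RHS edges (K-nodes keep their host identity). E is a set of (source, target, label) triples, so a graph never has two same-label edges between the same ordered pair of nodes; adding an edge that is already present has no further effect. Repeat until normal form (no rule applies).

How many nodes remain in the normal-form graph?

Answer: 3

Rewrite trace:
initial: |V|=7 |E|=3  E = 1-q->1 4-p->0 6-p->1
step 1: apply R1 at {0↦2, 1↦4, 2↦1, 3↦0}  → |V|=5 |E|=2  E = 1-q->1 6-p->1
step 2: apply R1 at {0↦3, 1↦6, 2↦0, 3↦1}  → |V|=3 |E|=1  E = 1-q->1
halt: no rule applies after step 2
NF nodes: {0:A, 1:A, 5:C}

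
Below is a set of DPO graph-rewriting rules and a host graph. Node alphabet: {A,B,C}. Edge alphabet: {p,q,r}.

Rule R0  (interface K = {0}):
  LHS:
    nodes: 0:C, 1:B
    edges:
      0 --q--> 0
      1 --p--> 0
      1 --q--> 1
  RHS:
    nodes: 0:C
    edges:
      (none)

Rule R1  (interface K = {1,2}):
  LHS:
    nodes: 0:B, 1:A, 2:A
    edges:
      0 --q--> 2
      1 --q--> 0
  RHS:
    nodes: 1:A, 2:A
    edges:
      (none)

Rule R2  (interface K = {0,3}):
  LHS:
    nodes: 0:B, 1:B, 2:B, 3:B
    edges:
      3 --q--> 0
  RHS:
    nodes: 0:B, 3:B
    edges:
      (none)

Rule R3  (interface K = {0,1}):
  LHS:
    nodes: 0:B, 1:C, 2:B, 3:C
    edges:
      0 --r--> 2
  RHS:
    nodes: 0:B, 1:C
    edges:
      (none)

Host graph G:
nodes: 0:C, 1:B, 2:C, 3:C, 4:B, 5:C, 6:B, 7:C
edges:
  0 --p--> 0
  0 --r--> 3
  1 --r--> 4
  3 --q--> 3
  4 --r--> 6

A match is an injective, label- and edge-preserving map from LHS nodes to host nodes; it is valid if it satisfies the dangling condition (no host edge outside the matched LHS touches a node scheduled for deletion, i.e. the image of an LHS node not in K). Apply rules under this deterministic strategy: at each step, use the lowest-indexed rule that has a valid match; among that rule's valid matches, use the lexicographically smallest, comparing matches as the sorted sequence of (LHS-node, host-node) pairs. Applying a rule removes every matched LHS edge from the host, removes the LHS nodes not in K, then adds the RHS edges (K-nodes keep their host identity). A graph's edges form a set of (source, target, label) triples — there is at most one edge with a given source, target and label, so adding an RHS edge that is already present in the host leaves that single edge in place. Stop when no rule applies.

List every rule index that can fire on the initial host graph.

R0: no valid match — LHS pattern not found
R1: no valid match — LHS pattern not found
R2: no valid match — LHS pattern not found
R3: 12 valid matches — {0↦4, 1↦0, 2↦6, 3↦2}, {0↦4, 1↦0, 2↦6, 3↦5}, {0↦4, 1↦0, 2↦6, 3↦7} (+9 more)

Answer: [R3]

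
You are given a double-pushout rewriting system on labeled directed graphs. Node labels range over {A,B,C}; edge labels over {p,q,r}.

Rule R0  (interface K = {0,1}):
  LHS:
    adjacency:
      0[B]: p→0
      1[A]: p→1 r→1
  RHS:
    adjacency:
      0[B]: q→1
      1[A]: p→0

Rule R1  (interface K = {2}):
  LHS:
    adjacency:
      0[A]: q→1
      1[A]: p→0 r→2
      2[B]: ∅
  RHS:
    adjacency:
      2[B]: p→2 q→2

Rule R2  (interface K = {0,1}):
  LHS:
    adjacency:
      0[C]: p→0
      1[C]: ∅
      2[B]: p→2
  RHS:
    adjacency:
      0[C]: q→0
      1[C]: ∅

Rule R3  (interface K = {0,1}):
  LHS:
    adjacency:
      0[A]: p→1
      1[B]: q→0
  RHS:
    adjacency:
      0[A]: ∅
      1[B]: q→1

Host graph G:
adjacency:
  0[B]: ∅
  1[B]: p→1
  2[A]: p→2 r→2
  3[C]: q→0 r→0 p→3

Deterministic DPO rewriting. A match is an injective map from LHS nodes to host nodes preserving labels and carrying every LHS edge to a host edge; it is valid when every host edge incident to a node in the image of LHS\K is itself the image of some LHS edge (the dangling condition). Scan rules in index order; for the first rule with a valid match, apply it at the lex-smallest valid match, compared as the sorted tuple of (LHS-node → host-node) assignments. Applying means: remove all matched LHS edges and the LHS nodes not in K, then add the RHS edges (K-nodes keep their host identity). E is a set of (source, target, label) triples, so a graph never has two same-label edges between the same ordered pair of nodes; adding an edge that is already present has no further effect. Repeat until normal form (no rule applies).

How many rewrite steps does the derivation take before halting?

Answer: 2

Derivation:
start.  V:4 E:6  edges: 1-p->1 2-p->2 2-r->2 3-q->0 3-r->0 3-p->3
1. fire R0 via {0↦1, 1↦2}  →  V:4 E:5  edges: 1-q->2 2-p->1 3-q->0 3-r->0 3-p->3
2. fire R3 via {0↦2, 1↦1}  →  V:4 E:4  edges: 1-q->1 3-q->0 3-r->0 3-p->3
normal form: no rule applies after step 2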